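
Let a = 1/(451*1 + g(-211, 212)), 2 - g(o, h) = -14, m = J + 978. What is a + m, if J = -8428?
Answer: -3479149/467 ≈ -7450.0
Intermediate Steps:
m = -7450 (m = -8428 + 978 = -7450)
g(o, h) = 16 (g(o, h) = 2 - 1*(-14) = 2 + 14 = 16)
a = 1/467 (a = 1/(451*1 + 16) = 1/(451 + 16) = 1/467 ≈ 0.0021413)
a + m = 1/467 - 7450 = -3479149/467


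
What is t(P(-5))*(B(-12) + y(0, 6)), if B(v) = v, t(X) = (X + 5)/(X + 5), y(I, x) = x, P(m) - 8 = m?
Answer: -6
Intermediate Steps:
P(m) = 8 + m
t(X) = 1 (t(X) = (5 + X)/(5 + X) = 1)
t(P(-5))*(B(-12) + y(0, 6)) = 1*(-12 + 6) = 1*(-6) = -6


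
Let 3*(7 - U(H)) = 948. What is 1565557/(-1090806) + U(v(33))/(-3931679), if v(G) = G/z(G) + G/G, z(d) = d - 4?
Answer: -6154930521149/4288699043274 ≈ -1.4352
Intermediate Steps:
z(d) = -4 + d
v(G) = 1 + G/(-4 + G) (v(G) = G/(-4 + G) + G/G = G/(-4 + G) + 1 = 1 + G/(-4 + G))
U(H) = -309 (U(H) = 7 - 1/3*948 = 7 - 316 = -309)
1565557/(-1090806) + U(v(33))/(-3931679) = 1565557/(-1090806) - 309/(-3931679) = 1565557*(-1/1090806) - 309*(-1/3931679) = -1565557/1090806 + 309/3931679 = -6154930521149/4288699043274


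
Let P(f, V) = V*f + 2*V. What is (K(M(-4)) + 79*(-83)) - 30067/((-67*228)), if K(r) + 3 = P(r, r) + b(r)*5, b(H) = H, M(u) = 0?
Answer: -100180493/15276 ≈ -6558.0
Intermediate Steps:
P(f, V) = 2*V + V*f
K(r) = -3 + 5*r + r*(2 + r) (K(r) = -3 + (r*(2 + r) + r*5) = -3 + (r*(2 + r) + 5*r) = -3 + (5*r + r*(2 + r)) = -3 + 5*r + r*(2 + r))
(K(M(-4)) + 79*(-83)) - 30067/((-67*228)) = ((-3 + 0² + 7*0) + 79*(-83)) - 30067/((-67*228)) = ((-3 + 0 + 0) - 6557) - 30067/(-15276) = (-3 - 6557) - 30067*(-1)/15276 = -6560 - 1*(-30067/15276) = -6560 + 30067/15276 = -100180493/15276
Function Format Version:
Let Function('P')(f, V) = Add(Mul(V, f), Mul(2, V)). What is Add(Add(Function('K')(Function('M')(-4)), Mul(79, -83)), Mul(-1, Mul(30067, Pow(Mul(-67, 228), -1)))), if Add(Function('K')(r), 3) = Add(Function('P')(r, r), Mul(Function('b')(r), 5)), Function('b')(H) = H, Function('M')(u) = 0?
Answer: Rational(-100180493, 15276) ≈ -6558.0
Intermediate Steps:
Function('P')(f, V) = Add(Mul(2, V), Mul(V, f))
Function('K')(r) = Add(-3, Mul(5, r), Mul(r, Add(2, r))) (Function('K')(r) = Add(-3, Add(Mul(r, Add(2, r)), Mul(r, 5))) = Add(-3, Add(Mul(r, Add(2, r)), Mul(5, r))) = Add(-3, Add(Mul(5, r), Mul(r, Add(2, r)))) = Add(-3, Mul(5, r), Mul(r, Add(2, r))))
Add(Add(Function('K')(Function('M')(-4)), Mul(79, -83)), Mul(-1, Mul(30067, Pow(Mul(-67, 228), -1)))) = Add(Add(Add(-3, Pow(0, 2), Mul(7, 0)), Mul(79, -83)), Mul(-1, Mul(30067, Pow(Mul(-67, 228), -1)))) = Add(Add(Add(-3, 0, 0), -6557), Mul(-1, Mul(30067, Pow(-15276, -1)))) = Add(Add(-3, -6557), Mul(-1, Mul(30067, Rational(-1, 15276)))) = Add(-6560, Mul(-1, Rational(-30067, 15276))) = Add(-6560, Rational(30067, 15276)) = Rational(-100180493, 15276)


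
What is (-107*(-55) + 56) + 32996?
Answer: 38937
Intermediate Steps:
(-107*(-55) + 56) + 32996 = (5885 + 56) + 32996 = 5941 + 32996 = 38937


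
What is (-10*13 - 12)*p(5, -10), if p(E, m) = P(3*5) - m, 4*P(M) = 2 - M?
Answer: -1917/2 ≈ -958.50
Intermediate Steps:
P(M) = ½ - M/4 (P(M) = (2 - M)/4 = ½ - M/4)
p(E, m) = -13/4 - m (p(E, m) = (½ - 3*5/4) - m = (½ - ¼*15) - m = (½ - 15/4) - m = -13/4 - m)
(-10*13 - 12)*p(5, -10) = (-10*13 - 12)*(-13/4 - 1*(-10)) = (-1*130 - 12)*(-13/4 + 10) = (-130 - 12)*(27/4) = -142*27/4 = -1917/2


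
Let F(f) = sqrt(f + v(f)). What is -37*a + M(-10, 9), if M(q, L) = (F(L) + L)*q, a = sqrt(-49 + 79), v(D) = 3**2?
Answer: -90 - 37*sqrt(30) - 30*sqrt(2) ≈ -335.08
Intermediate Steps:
v(D) = 9
F(f) = sqrt(9 + f) (F(f) = sqrt(f + 9) = sqrt(9 + f))
a = sqrt(30) ≈ 5.4772
M(q, L) = q*(L + sqrt(9 + L)) (M(q, L) = (sqrt(9 + L) + L)*q = (L + sqrt(9 + L))*q = q*(L + sqrt(9 + L)))
-37*a + M(-10, 9) = -37*sqrt(30) - 10*(9 + sqrt(9 + 9)) = -37*sqrt(30) - 10*(9 + sqrt(18)) = -37*sqrt(30) - 10*(9 + 3*sqrt(2)) = -37*sqrt(30) + (-90 - 30*sqrt(2)) = -90 - 37*sqrt(30) - 30*sqrt(2)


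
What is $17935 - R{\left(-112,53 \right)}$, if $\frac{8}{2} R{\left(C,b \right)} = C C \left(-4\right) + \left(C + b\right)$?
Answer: $\frac{121975}{4} \approx 30494.0$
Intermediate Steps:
$R{\left(C,b \right)} = - C^{2} + \frac{C}{4} + \frac{b}{4}$ ($R{\left(C,b \right)} = \frac{C C \left(-4\right) + \left(C + b\right)}{4} = \frac{C^{2} \left(-4\right) + \left(C + b\right)}{4} = \frac{- 4 C^{2} + \left(C + b\right)}{4} = \frac{C + b - 4 C^{2}}{4} = - C^{2} + \frac{C}{4} + \frac{b}{4}$)
$17935 - R{\left(-112,53 \right)} = 17935 - \left(- \left(-112\right)^{2} + \frac{1}{4} \left(-112\right) + \frac{1}{4} \cdot 53\right) = 17935 - \left(\left(-1\right) 12544 - 28 + \frac{53}{4}\right) = 17935 - \left(-12544 - 28 + \frac{53}{4}\right) = 17935 - - \frac{50235}{4} = 17935 + \frac{50235}{4} = \frac{121975}{4}$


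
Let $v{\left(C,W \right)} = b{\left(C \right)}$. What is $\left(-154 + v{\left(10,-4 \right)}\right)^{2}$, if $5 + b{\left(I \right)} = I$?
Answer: $22201$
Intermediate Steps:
$b{\left(I \right)} = -5 + I$
$v{\left(C,W \right)} = -5 + C$
$\left(-154 + v{\left(10,-4 \right)}\right)^{2} = \left(-154 + \left(-5 + 10\right)\right)^{2} = \left(-154 + 5\right)^{2} = \left(-149\right)^{2} = 22201$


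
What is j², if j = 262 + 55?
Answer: 100489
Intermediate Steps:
j = 317
j² = 317² = 100489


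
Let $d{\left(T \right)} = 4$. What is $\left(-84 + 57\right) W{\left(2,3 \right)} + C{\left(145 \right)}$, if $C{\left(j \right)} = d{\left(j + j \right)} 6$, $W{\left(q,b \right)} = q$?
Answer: $-30$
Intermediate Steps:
$C{\left(j \right)} = 24$ ($C{\left(j \right)} = 4 \cdot 6 = 24$)
$\left(-84 + 57\right) W{\left(2,3 \right)} + C{\left(145 \right)} = \left(-84 + 57\right) 2 + 24 = \left(-27\right) 2 + 24 = -54 + 24 = -30$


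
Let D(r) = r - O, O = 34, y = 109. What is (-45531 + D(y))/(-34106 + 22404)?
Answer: 22728/5851 ≈ 3.8845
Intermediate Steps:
D(r) = -34 + r (D(r) = r - 1*34 = r - 34 = -34 + r)
(-45531 + D(y))/(-34106 + 22404) = (-45531 + (-34 + 109))/(-34106 + 22404) = (-45531 + 75)/(-11702) = -45456*(-1/11702) = 22728/5851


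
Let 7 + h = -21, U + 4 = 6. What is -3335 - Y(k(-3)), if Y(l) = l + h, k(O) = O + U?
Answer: -3306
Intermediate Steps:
U = 2 (U = -4 + 6 = 2)
h = -28 (h = -7 - 21 = -28)
k(O) = 2 + O (k(O) = O + 2 = 2 + O)
Y(l) = -28 + l (Y(l) = l - 28 = -28 + l)
-3335 - Y(k(-3)) = -3335 - (-28 + (2 - 3)) = -3335 - (-28 - 1) = -3335 - 1*(-29) = -3335 + 29 = -3306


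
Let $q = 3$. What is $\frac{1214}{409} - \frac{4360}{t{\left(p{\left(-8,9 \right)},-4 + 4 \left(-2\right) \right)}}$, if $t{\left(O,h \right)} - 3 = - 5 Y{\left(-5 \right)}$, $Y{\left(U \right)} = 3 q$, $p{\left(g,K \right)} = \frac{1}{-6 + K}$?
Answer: $\frac{917114}{8589} \approx 106.78$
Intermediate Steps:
$Y{\left(U \right)} = 9$ ($Y{\left(U \right)} = 3 \cdot 3 = 9$)
$t{\left(O,h \right)} = -42$ ($t{\left(O,h \right)} = 3 - 45 = -42$)
$\frac{1214}{409} - \frac{4360}{t{\left(p{\left(-8,9 \right)},-4 + 4 \left(-2\right) \right)}} = \frac{1214}{409} - \frac{4360}{-42} = 1214 \cdot \frac{1}{409} - - \frac{2180}{21} = \frac{1214}{409} + \frac{2180}{21} = \frac{917114}{8589}$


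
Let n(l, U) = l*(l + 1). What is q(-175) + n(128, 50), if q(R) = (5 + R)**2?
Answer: 45412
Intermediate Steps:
n(l, U) = l*(1 + l)
q(-175) + n(128, 50) = (5 - 175)**2 + 128*(1 + 128) = (-170)**2 + 128*129 = 28900 + 16512 = 45412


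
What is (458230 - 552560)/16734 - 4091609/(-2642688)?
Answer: -30135962339/7370456832 ≈ -4.0888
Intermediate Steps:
(458230 - 552560)/16734 - 4091609/(-2642688) = -94330*1/16734 - 4091609*(-1/2642688) = -47165/8367 + 4091609/2642688 = -30135962339/7370456832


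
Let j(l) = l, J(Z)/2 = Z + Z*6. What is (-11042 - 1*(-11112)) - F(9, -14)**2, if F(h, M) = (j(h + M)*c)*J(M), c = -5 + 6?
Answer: -960330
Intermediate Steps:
J(Z) = 14*Z (J(Z) = 2*(Z + Z*6) = 2*(Z + 6*Z) = 2*(7*Z) = 14*Z)
c = 1
F(h, M) = 14*M*(M + h) (F(h, M) = ((h + M)*1)*(14*M) = ((M + h)*1)*(14*M) = (M + h)*(14*M) = 14*M*(M + h))
(-11042 - 1*(-11112)) - F(9, -14)**2 = (-11042 - 1*(-11112)) - (14*(-14)*(-14 + 9))**2 = (-11042 + 11112) - (14*(-14)*(-5))**2 = 70 - 1*980**2 = 70 - 1*960400 = 70 - 960400 = -960330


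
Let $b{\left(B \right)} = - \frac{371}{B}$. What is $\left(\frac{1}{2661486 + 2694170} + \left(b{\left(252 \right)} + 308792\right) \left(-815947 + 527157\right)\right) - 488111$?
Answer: $- \frac{4298368858265505875}{48200904} \approx -8.9176 \cdot 10^{10}$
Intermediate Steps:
$\left(\frac{1}{2661486 + 2694170} + \left(b{\left(252 \right)} + 308792\right) \left(-815947 + 527157\right)\right) - 488111 = \left(\frac{1}{2661486 + 2694170} + \left(- \frac{371}{252} + 308792\right) \left(-815947 + 527157\right)\right) - 488111 = \left(\frac{1}{5355656} + \left(\left(-371\right) \frac{1}{252} + 308792\right) \left(-288790\right)\right) - 488111 = \left(\frac{1}{5355656} + \left(- \frac{53}{36} + 308792\right) \left(-288790\right)\right) - 488111 = \left(\frac{1}{5355656} + \frac{11116459}{36} \left(-288790\right)\right) - 488111 = \left(\frac{1}{5355656} - \frac{1605161097305}{18}\right) - 488111 = - \frac{4298345330874053531}{48200904} - 488111 = - \frac{4298368858265505875}{48200904}$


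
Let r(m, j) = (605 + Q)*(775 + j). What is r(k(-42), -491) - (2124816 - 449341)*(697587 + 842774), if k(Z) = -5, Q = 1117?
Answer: -2580835857427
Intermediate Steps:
r(m, j) = 1334550 + 1722*j (r(m, j) = (605 + 1117)*(775 + j) = 1722*(775 + j) = 1334550 + 1722*j)
r(k(-42), -491) - (2124816 - 449341)*(697587 + 842774) = (1334550 + 1722*(-491)) - (2124816 - 449341)*(697587 + 842774) = (1334550 - 845502) - 1675475*1540361 = 489048 - 1*2580836346475 = 489048 - 2580836346475 = -2580835857427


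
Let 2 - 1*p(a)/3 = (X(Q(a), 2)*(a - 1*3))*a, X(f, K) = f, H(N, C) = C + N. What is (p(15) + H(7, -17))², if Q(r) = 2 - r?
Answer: 49224256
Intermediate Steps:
p(a) = 6 - 3*a*(-3 + a)*(2 - a) (p(a) = 6 - 3*(2 - a)*(a - 1*3)*a = 6 - 3*(2 - a)*(a - 3)*a = 6 - 3*(2 - a)*(-3 + a)*a = 6 - 3*(-3 + a)*(2 - a)*a = 6 - 3*a*(-3 + a)*(2 - a))
(p(15) + H(7, -17))² = ((6 - 15*15² + 3*15³ + 18*15) + (-17 + 7))² = ((6 - 15*225 + 3*3375 + 270) - 10)² = ((6 - 3375 + 10125 + 270) - 10)² = (7026 - 10)² = 7016² = 49224256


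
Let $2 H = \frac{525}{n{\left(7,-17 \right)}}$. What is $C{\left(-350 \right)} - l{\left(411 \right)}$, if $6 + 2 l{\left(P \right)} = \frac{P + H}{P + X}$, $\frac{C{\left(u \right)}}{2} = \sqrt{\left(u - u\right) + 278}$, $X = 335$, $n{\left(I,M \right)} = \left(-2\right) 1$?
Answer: $\frac{45}{16} + 2 \sqrt{278} \approx 36.159$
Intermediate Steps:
$n{\left(I,M \right)} = -2$
$C{\left(u \right)} = 2 \sqrt{278}$ ($C{\left(u \right)} = 2 \sqrt{\left(u - u\right) + 278} = 2 \sqrt{0 + 278} = 2 \sqrt{278}$)
$H = - \frac{525}{4}$ ($H = \frac{525 \frac{1}{-2}}{2} = \frac{525 \left(- \frac{1}{2}\right)}{2} = \frac{1}{2} \left(- \frac{525}{2}\right) = - \frac{525}{4} \approx -131.25$)
$l{\left(P \right)} = -3 + \frac{- \frac{525}{4} + P}{2 \left(335 + P\right)}$ ($l{\left(P \right)} = -3 + \frac{\left(P - \frac{525}{4}\right) \frac{1}{P + 335}}{2} = -3 + \frac{\left(- \frac{525}{4} + P\right) \frac{1}{335 + P}}{2} = -3 + \frac{\frac{1}{335 + P} \left(- \frac{525}{4} + P\right)}{2} = -3 + \frac{- \frac{525}{4} + P}{2 \left(335 + P\right)}$)
$C{\left(-350 \right)} - l{\left(411 \right)} = 2 \sqrt{278} - \frac{5 \left(-1713 - 1644\right)}{8 \left(335 + 411\right)} = 2 \sqrt{278} - \frac{5 \left(-1713 - 1644\right)}{8 \cdot 746} = 2 \sqrt{278} - \frac{5}{8} \cdot \frac{1}{746} \left(-3357\right) = 2 \sqrt{278} - - \frac{45}{16} = 2 \sqrt{278} + \frac{45}{16} = \frac{45}{16} + 2 \sqrt{278}$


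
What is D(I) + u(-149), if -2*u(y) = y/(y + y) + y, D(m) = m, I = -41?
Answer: 133/4 ≈ 33.250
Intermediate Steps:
u(y) = -¼ - y/2 (u(y) = -(y/(y + y) + y)/2 = -(y/((2*y)) + y)/2 = -((1/(2*y))*y + y)/2 = -(½ + y)/2 = -¼ - y/2)
D(I) + u(-149) = -41 + (-¼ - ½*(-149)) = -41 + (-¼ + 149/2) = -41 + 297/4 = 133/4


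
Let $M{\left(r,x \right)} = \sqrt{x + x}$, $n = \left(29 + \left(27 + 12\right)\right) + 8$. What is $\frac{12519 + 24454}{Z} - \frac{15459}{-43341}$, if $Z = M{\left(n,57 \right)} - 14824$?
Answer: $- \frac{3392923780629}{1587370351657} - \frac{36973 \sqrt{114}}{219750862} \approx -2.1392$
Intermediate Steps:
$n = 76$ ($n = \left(29 + 39\right) + 8 = 68 + 8 = 76$)
$M{\left(r,x \right)} = \sqrt{2} \sqrt{x}$ ($M{\left(r,x \right)} = \sqrt{2 x} = \sqrt{2} \sqrt{x}$)
$Z = -14824 + \sqrt{114}$ ($Z = \sqrt{2} \sqrt{57} - 14824 = \sqrt{114} - 14824 = -14824 + \sqrt{114} \approx -14813.0$)
$\frac{12519 + 24454}{Z} - \frac{15459}{-43341} = \frac{12519 + 24454}{-14824 + \sqrt{114}} - \frac{15459}{-43341} = \frac{36973}{-14824 + \sqrt{114}} - - \frac{5153}{14447} = \frac{36973}{-14824 + \sqrt{114}} + \frac{5153}{14447} = \frac{5153}{14447} + \frac{36973}{-14824 + \sqrt{114}}$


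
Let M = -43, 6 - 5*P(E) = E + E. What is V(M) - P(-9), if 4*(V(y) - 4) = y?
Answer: -231/20 ≈ -11.550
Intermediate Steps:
P(E) = 6/5 - 2*E/5 (P(E) = 6/5 - (E + E)/5 = 6/5 - 2*E/5)
V(y) = 4 + y/4
V(M) - P(-9) = (4 + (¼)*(-43)) - (6/5 - ⅖*(-9)) = (4 - 43/4) - (6/5 + 18/5) = -27/4 - 1*24/5 = -27/4 - 24/5 = -231/20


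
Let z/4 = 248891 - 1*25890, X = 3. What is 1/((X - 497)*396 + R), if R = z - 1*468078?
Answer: 1/228302 ≈ 4.3802e-6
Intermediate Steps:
z = 892004 (z = 4*(248891 - 1*25890) = 4*(248891 - 25890) = 4*223001 = 892004)
R = 423926 (R = 892004 - 1*468078 = 892004 - 468078 = 423926)
1/((X - 497)*396 + R) = 1/((3 - 497)*396 + 423926) = 1/(-494*396 + 423926) = 1/(-195624 + 423926) = 1/228302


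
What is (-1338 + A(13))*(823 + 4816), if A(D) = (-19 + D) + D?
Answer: -7505509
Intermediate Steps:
A(D) = -19 + 2*D
(-1338 + A(13))*(823 + 4816) = (-1338 + (-19 + 2*13))*(823 + 4816) = (-1338 + (-19 + 26))*5639 = (-1338 + 7)*5639 = -1331*5639 = -7505509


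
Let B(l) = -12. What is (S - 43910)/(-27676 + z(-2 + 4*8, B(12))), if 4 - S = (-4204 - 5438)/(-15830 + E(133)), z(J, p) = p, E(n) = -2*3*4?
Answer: 348047683/219482776 ≈ 1.5858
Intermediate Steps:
E(n) = -24 (E(n) = -6*4 = -24)
S = 26887/7927 (S = 4 - (-4204 - 5438)/(-15830 - 24) = 4 - (-9642)/(-15854) = 4 - (-9642)*(-1)/15854 = 4 - 1*4821/7927 = 4 - 4821/7927 = 26887/7927 ≈ 3.3918)
(S - 43910)/(-27676 + z(-2 + 4*8, B(12))) = (26887/7927 - 43910)/(-27676 - 12) = -348047683/7927/(-27688) = -348047683/7927*(-1/27688) = 348047683/219482776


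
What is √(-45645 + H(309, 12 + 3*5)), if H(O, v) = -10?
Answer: I*√45655 ≈ 213.67*I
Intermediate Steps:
√(-45645 + H(309, 12 + 3*5)) = √(-45645 - 10) = √(-45655) = I*√45655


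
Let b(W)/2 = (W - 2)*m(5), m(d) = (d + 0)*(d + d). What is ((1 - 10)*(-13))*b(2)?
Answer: 0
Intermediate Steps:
m(d) = 2*d**2 (m(d) = d*(2*d) = 2*d**2)
b(W) = -200 + 100*W (b(W) = 2*((W - 2)*(2*5**2)) = 2*((-2 + W)*(2*25)) = 2*((-2 + W)*50) = 2*(-100 + 50*W) = -200 + 100*W)
((1 - 10)*(-13))*b(2) = ((1 - 10)*(-13))*(-200 + 100*2) = (-9*(-13))*(-200 + 200) = 117*0 = 0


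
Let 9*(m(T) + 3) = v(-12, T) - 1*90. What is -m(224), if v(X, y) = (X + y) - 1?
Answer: -94/9 ≈ -10.444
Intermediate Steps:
v(X, y) = -1 + X + y
m(T) = -130/9 + T/9 (m(T) = -3 + ((-1 - 12 + T) - 1*90)/9 = -3 + ((-13 + T) - 90)/9 = -3 + (-103 + T)/9 = -3 + (-103/9 + T/9) = -130/9 + T/9)
-m(224) = -(-130/9 + (⅑)*224) = -(-130/9 + 224/9) = -1*94/9 = -94/9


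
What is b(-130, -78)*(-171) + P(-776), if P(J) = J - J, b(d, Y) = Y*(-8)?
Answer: -106704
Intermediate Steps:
b(d, Y) = -8*Y
P(J) = 0
b(-130, -78)*(-171) + P(-776) = -8*(-78)*(-171) + 0 = 624*(-171) + 0 = -106704 + 0 = -106704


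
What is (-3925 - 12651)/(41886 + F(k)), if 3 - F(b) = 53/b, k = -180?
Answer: -2983680/7540073 ≈ -0.39571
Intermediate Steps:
F(b) = 3 - 53/b
(-3925 - 12651)/(41886 + F(k)) = (-3925 - 12651)/(41886 + (3 - 53/(-180))) = -16576/(41886 + (3 - 53*(-1/180))) = -16576/(41886 + (3 + 53/180)) = -16576/(41886 + 593/180) = -16576/7540073/180 = -16576*180/7540073 = -2983680/7540073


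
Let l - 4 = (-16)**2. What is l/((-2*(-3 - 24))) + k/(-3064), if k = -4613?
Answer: 522871/82728 ≈ 6.3204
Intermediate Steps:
l = 260 (l = 4 + (-16)**2 = 4 + 256 = 260)
l/((-2*(-3 - 24))) + k/(-3064) = 260/((-2*(-3 - 24))) - 4613/(-3064) = 260/((-2*(-27))) - 4613*(-1/3064) = 260/54 + 4613/3064 = 260*(1/54) + 4613/3064 = 130/27 + 4613/3064 = 522871/82728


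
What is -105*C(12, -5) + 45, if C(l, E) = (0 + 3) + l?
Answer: -1530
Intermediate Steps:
C(l, E) = 3 + l
-105*C(12, -5) + 45 = -105*(3 + 12) + 45 = -105*15 + 45 = -1575 + 45 = -1530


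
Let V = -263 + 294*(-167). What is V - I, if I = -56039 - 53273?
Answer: 59951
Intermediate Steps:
I = -109312
V = -49361 (V = -263 - 49098 = -49361)
V - I = -49361 - 1*(-109312) = -49361 + 109312 = 59951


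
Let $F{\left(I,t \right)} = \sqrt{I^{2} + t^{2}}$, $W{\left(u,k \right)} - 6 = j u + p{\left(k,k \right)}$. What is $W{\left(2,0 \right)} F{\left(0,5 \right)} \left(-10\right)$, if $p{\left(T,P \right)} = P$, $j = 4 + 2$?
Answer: $-900$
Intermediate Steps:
$j = 6$
$W{\left(u,k \right)} = 6 + k + 6 u$ ($W{\left(u,k \right)} = 6 + \left(6 u + k\right) = 6 + \left(k + 6 u\right) = 6 + k + 6 u$)
$W{\left(2,0 \right)} F{\left(0,5 \right)} \left(-10\right) = \left(6 + 0 + 6 \cdot 2\right) \sqrt{0^{2} + 5^{2}} \left(-10\right) = \left(6 + 0 + 12\right) \sqrt{0 + 25} \left(-10\right) = 18 \sqrt{25} \left(-10\right) = 18 \cdot 5 \left(-10\right) = 18 \left(-50\right) = -900$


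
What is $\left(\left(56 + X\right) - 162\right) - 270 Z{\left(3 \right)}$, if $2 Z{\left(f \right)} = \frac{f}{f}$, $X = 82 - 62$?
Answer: $-221$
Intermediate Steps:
$X = 20$
$Z{\left(f \right)} = \frac{1}{2}$ ($Z{\left(f \right)} = \frac{f \frac{1}{f}}{2} = \frac{1}{2} \cdot 1 = \frac{1}{2}$)
$\left(\left(56 + X\right) - 162\right) - 270 Z{\left(3 \right)} = \left(\left(56 + 20\right) - 162\right) - 135 = \left(76 - 162\right) - 135 = -86 - 135 = -221$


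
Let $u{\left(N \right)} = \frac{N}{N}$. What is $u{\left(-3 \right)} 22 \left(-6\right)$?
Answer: $-132$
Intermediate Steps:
$u{\left(N \right)} = 1$
$u{\left(-3 \right)} 22 \left(-6\right) = 1 \cdot 22 \left(-6\right) = 22 \left(-6\right) = -132$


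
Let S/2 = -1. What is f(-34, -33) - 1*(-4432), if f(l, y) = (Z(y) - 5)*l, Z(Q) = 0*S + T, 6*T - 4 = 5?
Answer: 4551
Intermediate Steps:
T = 3/2 (T = ⅔ + (⅙)*5 = ⅔ + ⅚ = 3/2 ≈ 1.5000)
S = -2 (S = 2*(-1) = -2)
Z(Q) = 3/2 (Z(Q) = 0*(-2) + 3/2 = 0 + 3/2 = 3/2)
f(l, y) = -7*l/2 (f(l, y) = (3/2 - 5)*l = -7*l/2)
f(-34, -33) - 1*(-4432) = -7/2*(-34) - 1*(-4432) = 119 + 4432 = 4551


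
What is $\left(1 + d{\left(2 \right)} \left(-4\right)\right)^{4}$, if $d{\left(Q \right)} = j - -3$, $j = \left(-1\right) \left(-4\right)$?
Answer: $531441$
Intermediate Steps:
$j = 4$
$d{\left(Q \right)} = 7$ ($d{\left(Q \right)} = 4 - -3 = 4 + 3 = 7$)
$\left(1 + d{\left(2 \right)} \left(-4\right)\right)^{4} = \left(1 + 7 \left(-4\right)\right)^{4} = \left(1 - 28\right)^{4} = \left(-27\right)^{4} = 531441$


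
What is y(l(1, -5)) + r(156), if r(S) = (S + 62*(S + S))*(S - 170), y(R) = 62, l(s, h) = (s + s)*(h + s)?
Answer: -272938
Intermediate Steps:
l(s, h) = 2*s*(h + s) (l(s, h) = (2*s)*(h + s) = 2*s*(h + s))
r(S) = 125*S*(-170 + S) (r(S) = (S + 62*(2*S))*(-170 + S) = (S + 124*S)*(-170 + S) = (125*S)*(-170 + S) = 125*S*(-170 + S))
y(l(1, -5)) + r(156) = 62 + 125*156*(-170 + 156) = 62 + 125*156*(-14) = 62 - 273000 = -272938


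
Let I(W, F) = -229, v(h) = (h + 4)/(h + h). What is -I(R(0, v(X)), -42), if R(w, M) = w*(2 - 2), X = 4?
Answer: 229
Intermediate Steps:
v(h) = (4 + h)/(2*h) (v(h) = (4 + h)/((2*h)) = (4 + h)*(1/(2*h)) = (4 + h)/(2*h))
R(w, M) = 0 (R(w, M) = w*0 = 0)
-I(R(0, v(X)), -42) = -1*(-229) = 229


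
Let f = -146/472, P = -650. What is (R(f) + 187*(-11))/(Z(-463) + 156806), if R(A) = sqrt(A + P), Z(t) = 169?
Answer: -2057/156975 + I*sqrt(9054907)/18523050 ≈ -0.013104 + 0.00016245*I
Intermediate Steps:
f = -73/236 (f = -146*1/472 = -73/236 ≈ -0.30932)
R(A) = sqrt(-650 + A) (R(A) = sqrt(A - 650) = sqrt(-650 + A))
(R(f) + 187*(-11))/(Z(-463) + 156806) = (sqrt(-650 - 73/236) + 187*(-11))/(169 + 156806) = (sqrt(-153473/236) - 2057)/156975 = (I*sqrt(9054907)/118 - 2057)*(1/156975) = (-2057 + I*sqrt(9054907)/118)*(1/156975) = -2057/156975 + I*sqrt(9054907)/18523050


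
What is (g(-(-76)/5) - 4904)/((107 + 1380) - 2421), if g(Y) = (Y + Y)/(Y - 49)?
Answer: 414464/78923 ≈ 5.2515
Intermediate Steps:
g(Y) = 2*Y/(-49 + Y) (g(Y) = (2*Y)/(-49 + Y) = 2*Y/(-49 + Y))
(g(-(-76)/5) - 4904)/((107 + 1380) - 2421) = (2*(-(-76)/5)/(-49 - (-76)/5) - 4904)/((107 + 1380) - 2421) = (2*(-(-76)/5)/(-49 - (-76)/5) - 4904)/(1487 - 2421) = (2*(-19*(-4/5))/(-49 - 19*(-4/5)) - 4904)/(-934) = (2*(76/5)/(-49 + 76/5) - 4904)*(-1/934) = (2*(76/5)/(-169/5) - 4904)*(-1/934) = (2*(76/5)*(-5/169) - 4904)*(-1/934) = (-152/169 - 4904)*(-1/934) = -828928/169*(-1/934) = 414464/78923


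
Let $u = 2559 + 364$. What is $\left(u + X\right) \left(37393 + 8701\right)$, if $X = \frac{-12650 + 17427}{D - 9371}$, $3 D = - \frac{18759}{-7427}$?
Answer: $\frac{4687354555218871}{34796082} \approx 1.3471 \cdot 10^{8}$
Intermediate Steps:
$D = \frac{6253}{7427}$ ($D = \frac{\left(-18759\right) \frac{1}{-7427}}{3} = \frac{\left(-18759\right) \left(- \frac{1}{7427}\right)}{3} = \frac{1}{3} \cdot \frac{18759}{7427} = \frac{6253}{7427} \approx 0.84193$)
$u = 2923$
$X = - \frac{35478779}{69592164}$ ($X = \frac{-12650 + 17427}{\frac{6253}{7427} - 9371} = \frac{4777}{- \frac{69592164}{7427}} = 4777 \left(- \frac{7427}{69592164}\right) = - \frac{35478779}{69592164} \approx -0.50981$)
$\left(u + X\right) \left(37393 + 8701\right) = \left(2923 - \frac{35478779}{69592164}\right) \left(37393 + 8701\right) = \frac{203382416593}{69592164} \cdot 46094 = \frac{4687354555218871}{34796082}$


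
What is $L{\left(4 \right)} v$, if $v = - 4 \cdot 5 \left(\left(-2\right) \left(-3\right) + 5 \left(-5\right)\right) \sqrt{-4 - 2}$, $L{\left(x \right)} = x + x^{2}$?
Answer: $7600 i \sqrt{6} \approx 18616.0 i$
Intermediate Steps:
$v = 380 i \sqrt{6}$ ($v = - 4 \cdot 5 \left(6 - 25\right) \sqrt{-6} = - 4 \cdot 5 \left(-19\right) i \sqrt{6} = \left(-4\right) \left(-95\right) i \sqrt{6} = 380 i \sqrt{6} \approx 930.81 i$)
$L{\left(4 \right)} v = 4 \left(1 + 4\right) 380 i \sqrt{6} = 4 \cdot 5 \cdot 380 i \sqrt{6} = 20 \cdot 380 i \sqrt{6} = 7600 i \sqrt{6}$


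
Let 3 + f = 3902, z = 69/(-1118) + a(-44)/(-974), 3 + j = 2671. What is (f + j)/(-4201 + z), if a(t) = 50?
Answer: -3575508222/2287363219 ≈ -1.5632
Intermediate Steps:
j = 2668 (j = -3 + 2671 = 2668)
z = -61553/544466 (z = 69/(-1118) + 50/(-974) = 69*(-1/1118) + 50*(-1/974) = -69/1118 - 25/487 = -61553/544466 ≈ -0.11305)
f = 3899 (f = -3 + 3902 = 3899)
(f + j)/(-4201 + z) = (3899 + 2668)/(-4201 - 61553/544466) = 6567/(-2287363219/544466) = 6567*(-544466/2287363219) = -3575508222/2287363219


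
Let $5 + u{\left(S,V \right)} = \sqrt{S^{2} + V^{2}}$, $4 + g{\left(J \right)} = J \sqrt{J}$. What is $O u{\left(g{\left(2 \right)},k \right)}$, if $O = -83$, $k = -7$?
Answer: $415 - 83 \sqrt{73 - 16 \sqrt{2}} \approx -174.08$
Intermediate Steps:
$g{\left(J \right)} = -4 + J^{\frac{3}{2}}$ ($g{\left(J \right)} = -4 + J \sqrt{J} = -4 + J^{\frac{3}{2}}$)
$u{\left(S,V \right)} = -5 + \sqrt{S^{2} + V^{2}}$
$O u{\left(g{\left(2 \right)},k \right)} = - 83 \left(-5 + \sqrt{\left(-4 + 2^{\frac{3}{2}}\right)^{2} + \left(-7\right)^{2}}\right) = - 83 \left(-5 + \sqrt{\left(-4 + 2 \sqrt{2}\right)^{2} + 49}\right) = - 83 \left(-5 + \sqrt{49 + \left(-4 + 2 \sqrt{2}\right)^{2}}\right) = 415 - 83 \sqrt{49 + \left(-4 + 2 \sqrt{2}\right)^{2}}$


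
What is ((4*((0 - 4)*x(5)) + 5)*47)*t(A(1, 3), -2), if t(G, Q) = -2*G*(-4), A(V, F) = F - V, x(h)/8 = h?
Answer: -477520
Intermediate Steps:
x(h) = 8*h
t(G, Q) = 8*G
((4*((0 - 4)*x(5)) + 5)*47)*t(A(1, 3), -2) = ((4*((0 - 4)*(8*5)) + 5)*47)*(8*(3 - 1*1)) = ((4*(-4*40) + 5)*47)*(8*(3 - 1)) = ((4*(-160) + 5)*47)*(8*2) = ((-640 + 5)*47)*16 = -635*47*16 = -29845*16 = -477520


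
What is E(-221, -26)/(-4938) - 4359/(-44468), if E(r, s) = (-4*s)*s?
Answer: 70883107/109791492 ≈ 0.64562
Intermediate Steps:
E(r, s) = -4*s**2
E(-221, -26)/(-4938) - 4359/(-44468) = -4*(-26)**2/(-4938) - 4359/(-44468) = -4*676*(-1/4938) - 4359*(-1/44468) = -2704*(-1/4938) + 4359/44468 = 1352/2469 + 4359/44468 = 70883107/109791492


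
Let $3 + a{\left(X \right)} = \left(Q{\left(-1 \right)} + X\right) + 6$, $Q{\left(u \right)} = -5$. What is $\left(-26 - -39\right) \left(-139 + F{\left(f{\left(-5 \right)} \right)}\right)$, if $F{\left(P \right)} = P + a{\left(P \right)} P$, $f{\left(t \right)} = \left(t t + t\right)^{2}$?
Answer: $2072993$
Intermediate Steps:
$a{\left(X \right)} = -2 + X$ ($a{\left(X \right)} = -3 + \left(\left(-5 + X\right) + 6\right) = -3 + \left(1 + X\right) = -2 + X$)
$f{\left(t \right)} = \left(t + t^{2}\right)^{2}$ ($f{\left(t \right)} = \left(t^{2} + t\right)^{2} = \left(t + t^{2}\right)^{2}$)
$F{\left(P \right)} = P + P \left(-2 + P\right)$ ($F{\left(P \right)} = P + \left(-2 + P\right) P = P + P \left(-2 + P\right)$)
$\left(-26 - -39\right) \left(-139 + F{\left(f{\left(-5 \right)} \right)}\right) = \left(-26 - -39\right) \left(-139 + \left(-5\right)^{2} \left(1 - 5\right)^{2} \left(-1 + \left(-5\right)^{2} \left(1 - 5\right)^{2}\right)\right) = \left(-26 + 39\right) \left(-139 + 25 \left(-4\right)^{2} \left(-1 + 25 \left(-4\right)^{2}\right)\right) = 13 \left(-139 + 25 \cdot 16 \left(-1 + 25 \cdot 16\right)\right) = 13 \left(-139 + 400 \left(-1 + 400\right)\right) = 13 \left(-139 + 400 \cdot 399\right) = 13 \left(-139 + 159600\right) = 13 \cdot 159461 = 2072993$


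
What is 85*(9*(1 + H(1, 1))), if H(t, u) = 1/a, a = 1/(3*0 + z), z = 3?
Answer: 3060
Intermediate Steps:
a = ⅓ (a = 1/(3*0 + 3) = 1/(0 + 3) = 1/3 = ⅓ ≈ 0.33333)
H(t, u) = 3 (H(t, u) = 1/(⅓) = 3)
85*(9*(1 + H(1, 1))) = 85*(9*(1 + 3)) = 85*(9*4) = 85*36 = 3060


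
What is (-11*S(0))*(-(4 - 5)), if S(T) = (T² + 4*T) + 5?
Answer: -55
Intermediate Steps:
S(T) = 5 + T² + 4*T
(-11*S(0))*(-(4 - 5)) = (-11*(5 + 0² + 4*0))*(-(4 - 5)) = (-11*(5 + 0 + 0))*(-1*(-1)) = -11*5*1 = -55*1 = -55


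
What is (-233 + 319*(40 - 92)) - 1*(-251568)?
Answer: 234747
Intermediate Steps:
(-233 + 319*(40 - 92)) - 1*(-251568) = (-233 + 319*(-52)) + 251568 = (-233 - 16588) + 251568 = -16821 + 251568 = 234747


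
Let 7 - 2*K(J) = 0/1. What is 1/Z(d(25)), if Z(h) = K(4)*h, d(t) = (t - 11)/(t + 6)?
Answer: 31/49 ≈ 0.63265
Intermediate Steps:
d(t) = (-11 + t)/(6 + t)
K(J) = 7/2 (K(J) = 7/2 - 0/1 = 7/2 - 0 = 7/2 - 1/2*0 = 7/2 + 0 = 7/2)
Z(h) = 7*h/2
1/Z(d(25)) = 1/(7*((-11 + 25)/(6 + 25))/2) = 1/(7*(14/31)/2) = 1/(7*((1/31)*14)/2) = 1/((7/2)*(14/31)) = 1/(49/31) = 31/49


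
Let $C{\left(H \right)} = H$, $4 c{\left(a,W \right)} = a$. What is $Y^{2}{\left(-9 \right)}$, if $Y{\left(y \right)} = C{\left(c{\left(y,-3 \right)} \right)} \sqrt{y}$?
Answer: $- \frac{729}{16} \approx -45.563$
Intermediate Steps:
$c{\left(a,W \right)} = \frac{a}{4}$
$Y{\left(y \right)} = \frac{y^{\frac{3}{2}}}{4}$ ($Y{\left(y \right)} = \frac{y}{4} \sqrt{y} = \frac{y^{\frac{3}{2}}}{4}$)
$Y^{2}{\left(-9 \right)} = \left(\frac{\left(-9\right)^{\frac{3}{2}}}{4}\right)^{2} = \left(\frac{\left(-27\right) i}{4}\right)^{2} = \left(- \frac{27 i}{4}\right)^{2} = - \frac{729}{16}$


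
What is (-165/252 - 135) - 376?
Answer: -42979/84 ≈ -511.65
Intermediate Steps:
(-165/252 - 135) - 376 = (-165*1/252 - 135) - 376 = (-55/84 - 135) - 376 = -11395/84 - 376 = -42979/84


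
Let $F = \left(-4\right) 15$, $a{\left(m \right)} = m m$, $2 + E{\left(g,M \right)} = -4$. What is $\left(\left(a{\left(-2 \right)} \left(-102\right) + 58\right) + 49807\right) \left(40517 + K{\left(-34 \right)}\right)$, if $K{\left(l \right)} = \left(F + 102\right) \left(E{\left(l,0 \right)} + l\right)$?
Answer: $1920761509$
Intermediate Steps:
$E{\left(g,M \right)} = -6$ ($E{\left(g,M \right)} = -2 - 4 = -6$)
$a{\left(m \right)} = m^{2}$
$F = -60$
$K{\left(l \right)} = -252 + 42 l$ ($K{\left(l \right)} = \left(-60 + 102\right) \left(-6 + l\right) = 42 \left(-6 + l\right) = -252 + 42 l$)
$\left(\left(a{\left(-2 \right)} \left(-102\right) + 58\right) + 49807\right) \left(40517 + K{\left(-34 \right)}\right) = \left(\left(\left(-2\right)^{2} \left(-102\right) + 58\right) + 49807\right) \left(40517 + \left(-252 + 42 \left(-34\right)\right)\right) = \left(\left(4 \left(-102\right) + 58\right) + 49807\right) \left(40517 - 1680\right) = \left(\left(-408 + 58\right) + 49807\right) \left(40517 - 1680\right) = \left(-350 + 49807\right) 38837 = 49457 \cdot 38837 = 1920761509$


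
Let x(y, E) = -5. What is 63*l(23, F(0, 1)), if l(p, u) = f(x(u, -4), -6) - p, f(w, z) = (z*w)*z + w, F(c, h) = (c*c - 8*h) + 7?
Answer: -13104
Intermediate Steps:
F(c, h) = 7 + c**2 - 8*h (F(c, h) = (c**2 - 8*h) + 7 = 7 + c**2 - 8*h)
f(w, z) = w + w*z**2 (f(w, z) = (w*z)*z + w = w*z**2 + w = w + w*z**2)
l(p, u) = -185 - p (l(p, u) = -5*(1 + (-6)**2) - p = -5*(1 + 36) - p = -5*37 - p = -185 - p)
63*l(23, F(0, 1)) = 63*(-185 - 1*23) = 63*(-185 - 23) = 63*(-208) = -13104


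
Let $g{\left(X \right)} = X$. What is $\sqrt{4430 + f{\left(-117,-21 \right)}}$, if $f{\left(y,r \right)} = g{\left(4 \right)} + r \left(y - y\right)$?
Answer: $\sqrt{4434} \approx 66.588$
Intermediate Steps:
$f{\left(y,r \right)} = 4$ ($f{\left(y,r \right)} = 4 + r \left(y - y\right) = 4 + r 0 = 4 + 0 = 4$)
$\sqrt{4430 + f{\left(-117,-21 \right)}} = \sqrt{4430 + 4} = \sqrt{4434}$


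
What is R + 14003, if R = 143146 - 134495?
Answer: 22654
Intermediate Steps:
R = 8651
R + 14003 = 8651 + 14003 = 22654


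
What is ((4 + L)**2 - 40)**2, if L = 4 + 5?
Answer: 16641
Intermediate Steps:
L = 9
((4 + L)**2 - 40)**2 = ((4 + 9)**2 - 40)**2 = (13**2 - 40)**2 = (169 - 40)**2 = 129**2 = 16641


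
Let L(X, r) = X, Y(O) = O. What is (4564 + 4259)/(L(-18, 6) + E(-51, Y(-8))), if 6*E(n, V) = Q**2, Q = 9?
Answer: -5882/3 ≈ -1960.7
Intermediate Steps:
E(n, V) = 27/2 (E(n, V) = (1/6)*9**2 = (1/6)*81 = 27/2)
(4564 + 4259)/(L(-18, 6) + E(-51, Y(-8))) = (4564 + 4259)/(-18 + 27/2) = 8823/(-9/2) = 8823*(-2/9) = -5882/3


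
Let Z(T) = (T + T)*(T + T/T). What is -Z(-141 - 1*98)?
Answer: -113764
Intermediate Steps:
Z(T) = 2*T*(1 + T) (Z(T) = (2*T)*(T + 1) = (2*T)*(1 + T) = 2*T*(1 + T))
-Z(-141 - 1*98) = -2*(-141 - 1*98)*(1 + (-141 - 1*98)) = -2*(-141 - 98)*(1 + (-141 - 98)) = -2*(-239)*(1 - 239) = -2*(-239)*(-238) = -1*113764 = -113764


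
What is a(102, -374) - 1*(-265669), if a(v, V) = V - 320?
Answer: 264975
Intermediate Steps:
a(v, V) = -320 + V
a(102, -374) - 1*(-265669) = (-320 - 374) - 1*(-265669) = -694 + 265669 = 264975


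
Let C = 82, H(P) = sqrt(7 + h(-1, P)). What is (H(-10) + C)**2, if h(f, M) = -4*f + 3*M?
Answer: (82 + I*sqrt(19))**2 ≈ 6705.0 + 714.86*I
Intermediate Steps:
H(P) = sqrt(11 + 3*P) (H(P) = sqrt(7 + (-4*(-1) + 3*P)) = sqrt(7 + (4 + 3*P)) = sqrt(11 + 3*P))
(H(-10) + C)**2 = (sqrt(11 + 3*(-10)) + 82)**2 = (sqrt(11 - 30) + 82)**2 = (sqrt(-19) + 82)**2 = (I*sqrt(19) + 82)**2 = (82 + I*sqrt(19))**2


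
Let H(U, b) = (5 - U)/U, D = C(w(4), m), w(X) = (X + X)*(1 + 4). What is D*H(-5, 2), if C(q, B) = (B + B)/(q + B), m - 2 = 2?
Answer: -4/11 ≈ -0.36364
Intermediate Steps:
w(X) = 10*X (w(X) = (2*X)*5 = 10*X)
m = 4 (m = 2 + 2 = 4)
C(q, B) = 2*B/(B + q) (C(q, B) = (2*B)/(B + q) = 2*B/(B + q))
D = 2/11 (D = 2*4/(4 + 10*4) = 2*4/(4 + 40) = 2*4/44 = 2*4*(1/44) = 2/11 ≈ 0.18182)
H(U, b) = (5 - U)/U
D*H(-5, 2) = 2*((5 - 1*(-5))/(-5))/11 = 2*(-(5 + 5)/5)/11 = 2*(-⅕*10)/11 = (2/11)*(-2) = -4/11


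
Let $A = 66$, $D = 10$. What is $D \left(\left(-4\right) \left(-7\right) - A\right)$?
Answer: $-380$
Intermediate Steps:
$D \left(\left(-4\right) \left(-7\right) - A\right) = 10 \left(\left(-4\right) \left(-7\right) - 66\right) = 10 \left(28 - 66\right) = 10 \left(-38\right) = -380$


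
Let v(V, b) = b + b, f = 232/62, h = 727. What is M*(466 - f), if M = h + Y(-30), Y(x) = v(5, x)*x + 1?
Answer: 36226240/31 ≈ 1.1686e+6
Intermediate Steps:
f = 116/31 (f = 232*(1/62) = 116/31 ≈ 3.7419)
v(V, b) = 2*b
Y(x) = 1 + 2*x² (Y(x) = (2*x)*x + 1 = 2*x² + 1 = 1 + 2*x²)
M = 2528 (M = 727 + (1 + 2*(-30)²) = 727 + (1 + 2*900) = 727 + (1 + 1800) = 727 + 1801 = 2528)
M*(466 - f) = 2528*(466 - 1*116/31) = 2528*(466 - 116/31) = 2528*(14330/31) = 36226240/31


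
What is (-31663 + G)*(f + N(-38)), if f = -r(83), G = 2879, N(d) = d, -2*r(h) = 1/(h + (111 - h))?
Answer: 121396520/111 ≈ 1.0937e+6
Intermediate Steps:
r(h) = -1/222 (r(h) = -1/(2*(h + (111 - h))) = -½/111 = -½*1/111 = -1/222)
f = 1/222 (f = -1*(-1/222) = 1/222 ≈ 0.0045045)
(-31663 + G)*(f + N(-38)) = (-31663 + 2879)*(1/222 - 38) = -28784*(-8435/222) = 121396520/111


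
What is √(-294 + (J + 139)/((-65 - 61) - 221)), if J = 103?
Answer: 2*I*√8871055/347 ≈ 17.167*I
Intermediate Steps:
√(-294 + (J + 139)/((-65 - 61) - 221)) = √(-294 + (103 + 139)/((-65 - 61) - 221)) = √(-294 + 242/(-126 - 221)) = √(-294 + 242/(-347)) = √(-294 + 242*(-1/347)) = √(-294 - 242/347) = √(-102260/347) = 2*I*√8871055/347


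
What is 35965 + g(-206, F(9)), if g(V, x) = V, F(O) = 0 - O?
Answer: 35759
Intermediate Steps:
F(O) = -O
35965 + g(-206, F(9)) = 35965 - 206 = 35759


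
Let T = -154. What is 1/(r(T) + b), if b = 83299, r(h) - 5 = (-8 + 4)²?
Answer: 1/83320 ≈ 1.2002e-5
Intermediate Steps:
r(h) = 21 (r(h) = 5 + (-8 + 4)² = 5 + (-4)² = 5 + 16 = 21)
1/(r(T) + b) = 1/(21 + 83299) = 1/83320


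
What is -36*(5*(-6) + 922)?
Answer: -32112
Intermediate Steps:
-36*(5*(-6) + 922) = -36*(-30 + 922) = -36*892 = -32112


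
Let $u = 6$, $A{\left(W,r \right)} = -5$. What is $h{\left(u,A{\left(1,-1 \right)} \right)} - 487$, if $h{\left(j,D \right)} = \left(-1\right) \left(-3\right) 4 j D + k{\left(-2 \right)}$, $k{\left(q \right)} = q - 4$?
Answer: $-853$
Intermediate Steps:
$k{\left(q \right)} = -4 + q$
$h{\left(j,D \right)} = -6 + 12 D j$ ($h{\left(j,D \right)} = \left(-1\right) \left(-3\right) 4 j D - 6 = 3 \cdot 4 j D - 6 = 12 j D - 6 = 12 D j - 6 = -6 + 12 D j$)
$h{\left(u,A{\left(1,-1 \right)} \right)} - 487 = \left(-6 + 12 \left(-5\right) 6\right) - 487 = \left(-6 - 360\right) - 487 = -366 - 487 = -853$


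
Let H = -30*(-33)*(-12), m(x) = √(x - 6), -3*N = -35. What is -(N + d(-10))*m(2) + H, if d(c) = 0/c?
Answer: -11880 - 70*I/3 ≈ -11880.0 - 23.333*I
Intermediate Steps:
d(c) = 0
N = 35/3 (N = -⅓*(-35) = 35/3 ≈ 11.667)
m(x) = √(-6 + x)
H = -11880 (H = 990*(-12) = -11880)
-(N + d(-10))*m(2) + H = -(35/3 + 0)*√(-6 + 2) - 11880 = -35*√(-4)/3 - 11880 = -35*2*I/3 - 11880 = -70*I/3 - 11880 = -11880 - 70*I/3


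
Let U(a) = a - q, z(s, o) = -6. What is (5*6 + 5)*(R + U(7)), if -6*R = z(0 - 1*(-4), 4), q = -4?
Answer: 420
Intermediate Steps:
U(a) = 4 + a (U(a) = a - 1*(-4) = a + 4 = 4 + a)
R = 1 (R = -1/6*(-6) = 1)
(5*6 + 5)*(R + U(7)) = (5*6 + 5)*(1 + (4 + 7)) = (30 + 5)*(1 + 11) = 35*12 = 420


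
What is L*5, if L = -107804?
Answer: -539020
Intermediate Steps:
L*5 = -107804*5 = -539020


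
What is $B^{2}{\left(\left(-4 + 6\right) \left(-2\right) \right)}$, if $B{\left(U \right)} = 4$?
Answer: $16$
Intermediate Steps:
$B^{2}{\left(\left(-4 + 6\right) \left(-2\right) \right)} = 4^{2} = 16$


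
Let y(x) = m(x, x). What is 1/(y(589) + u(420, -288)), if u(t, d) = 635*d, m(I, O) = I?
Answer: -1/182291 ≈ -5.4857e-6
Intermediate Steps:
y(x) = x
1/(y(589) + u(420, -288)) = 1/(589 + 635*(-288)) = 1/(589 - 182880) = 1/(-182291) = -1/182291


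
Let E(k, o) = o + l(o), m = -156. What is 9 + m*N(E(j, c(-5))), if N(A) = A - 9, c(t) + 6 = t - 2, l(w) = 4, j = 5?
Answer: 2817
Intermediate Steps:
c(t) = -8 + t (c(t) = -6 + (t - 2) = -6 + (-2 + t) = -8 + t)
E(k, o) = 4 + o (E(k, o) = o + 4 = 4 + o)
N(A) = -9 + A
9 + m*N(E(j, c(-5))) = 9 - 156*(-9 + (4 + (-8 - 5))) = 9 - 156*(-9 + (4 - 13)) = 9 - 156*(-9 - 9) = 9 - 156*(-18) = 9 + 2808 = 2817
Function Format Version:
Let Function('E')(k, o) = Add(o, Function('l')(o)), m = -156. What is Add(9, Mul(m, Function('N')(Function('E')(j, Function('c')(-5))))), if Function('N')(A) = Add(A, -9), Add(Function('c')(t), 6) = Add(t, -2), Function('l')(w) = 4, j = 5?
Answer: 2817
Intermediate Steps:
Function('c')(t) = Add(-8, t) (Function('c')(t) = Add(-6, Add(t, -2)) = Add(-6, Add(-2, t)) = Add(-8, t))
Function('E')(k, o) = Add(4, o) (Function('E')(k, o) = Add(o, 4) = Add(4, o))
Function('N')(A) = Add(-9, A)
Add(9, Mul(m, Function('N')(Function('E')(j, Function('c')(-5))))) = Add(9, Mul(-156, Add(-9, Add(4, Add(-8, -5))))) = Add(9, Mul(-156, Add(-9, Add(4, -13)))) = Add(9, Mul(-156, Add(-9, -9))) = Add(9, Mul(-156, -18)) = Add(9, 2808) = 2817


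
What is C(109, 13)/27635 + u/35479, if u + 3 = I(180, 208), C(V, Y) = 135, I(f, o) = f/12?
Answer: 1024257/196092433 ≈ 0.0052233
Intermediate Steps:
I(f, o) = f/12 (I(f, o) = f*(1/12) = f/12)
u = 12 (u = -3 + (1/12)*180 = -3 + 15 = 12)
C(109, 13)/27635 + u/35479 = 135/27635 + 12/35479 = 135*(1/27635) + 12*(1/35479) = 27/5527 + 12/35479 = 1024257/196092433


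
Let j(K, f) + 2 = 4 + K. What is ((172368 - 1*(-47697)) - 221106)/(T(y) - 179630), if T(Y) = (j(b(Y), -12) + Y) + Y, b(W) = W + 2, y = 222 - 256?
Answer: 1041/179728 ≈ 0.0057921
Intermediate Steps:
y = -34
b(W) = 2 + W
j(K, f) = 2 + K (j(K, f) = -2 + (4 + K) = 2 + K)
T(Y) = 4 + 3*Y (T(Y) = ((2 + (2 + Y)) + Y) + Y = ((4 + Y) + Y) + Y = (4 + 2*Y) + Y = 4 + 3*Y)
((172368 - 1*(-47697)) - 221106)/(T(y) - 179630) = ((172368 - 1*(-47697)) - 221106)/((4 + 3*(-34)) - 179630) = ((172368 + 47697) - 221106)/((4 - 102) - 179630) = (220065 - 221106)/(-98 - 179630) = -1041/(-179728) = -1041*(-1/179728) = 1041/179728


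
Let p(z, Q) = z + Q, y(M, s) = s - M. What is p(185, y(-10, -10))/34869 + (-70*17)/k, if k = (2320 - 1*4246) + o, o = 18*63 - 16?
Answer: 20821795/14087076 ≈ 1.4781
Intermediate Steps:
o = 1118 (o = 1134 - 16 = 1118)
p(z, Q) = Q + z
k = -808 (k = (2320 - 1*4246) + 1118 = (2320 - 4246) + 1118 = -1926 + 1118 = -808)
p(185, y(-10, -10))/34869 + (-70*17)/k = ((-10 - 1*(-10)) + 185)/34869 - 70*17/(-808) = ((-10 + 10) + 185)*(1/34869) - 1190*(-1/808) = (0 + 185)*(1/34869) + 595/404 = 185*(1/34869) + 595/404 = 185/34869 + 595/404 = 20821795/14087076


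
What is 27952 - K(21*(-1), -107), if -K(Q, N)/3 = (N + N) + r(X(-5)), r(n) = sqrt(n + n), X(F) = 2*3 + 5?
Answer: 27310 + 3*sqrt(22) ≈ 27324.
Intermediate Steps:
X(F) = 11 (X(F) = 6 + 5 = 11)
r(n) = sqrt(2)*sqrt(n) (r(n) = sqrt(2*n) = sqrt(2)*sqrt(n))
K(Q, N) = -6*N - 3*sqrt(22) (K(Q, N) = -3*((N + N) + sqrt(2)*sqrt(11)) = -3*(2*N + sqrt(22)) = -3*(sqrt(22) + 2*N) = -6*N - 3*sqrt(22))
27952 - K(21*(-1), -107) = 27952 - (-6*(-107) - 3*sqrt(22)) = 27952 - (642 - 3*sqrt(22)) = 27952 + (-642 + 3*sqrt(22)) = 27310 + 3*sqrt(22)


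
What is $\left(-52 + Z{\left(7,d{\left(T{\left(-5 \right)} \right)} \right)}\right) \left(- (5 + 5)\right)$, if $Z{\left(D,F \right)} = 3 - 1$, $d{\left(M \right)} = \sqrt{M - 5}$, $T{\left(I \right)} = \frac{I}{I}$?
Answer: $500$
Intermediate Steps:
$T{\left(I \right)} = 1$
$d{\left(M \right)} = \sqrt{-5 + M}$
$Z{\left(D,F \right)} = 2$ ($Z{\left(D,F \right)} = 3 - 1 = 2$)
$\left(-52 + Z{\left(7,d{\left(T{\left(-5 \right)} \right)} \right)}\right) \left(- (5 + 5)\right) = \left(-52 + 2\right) \left(- (5 + 5)\right) = - 50 \left(\left(-1\right) 10\right) = \left(-50\right) \left(-10\right) = 500$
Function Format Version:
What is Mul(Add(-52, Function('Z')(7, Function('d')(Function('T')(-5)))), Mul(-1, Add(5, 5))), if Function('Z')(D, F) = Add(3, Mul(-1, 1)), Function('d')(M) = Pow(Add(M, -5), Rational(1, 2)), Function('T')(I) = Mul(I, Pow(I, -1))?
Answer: 500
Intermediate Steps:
Function('T')(I) = 1
Function('d')(M) = Pow(Add(-5, M), Rational(1, 2))
Function('Z')(D, F) = 2 (Function('Z')(D, F) = Add(3, -1) = 2)
Mul(Add(-52, Function('Z')(7, Function('d')(Function('T')(-5)))), Mul(-1, Add(5, 5))) = Mul(Add(-52, 2), Mul(-1, Add(5, 5))) = Mul(-50, Mul(-1, 10)) = Mul(-50, -10) = 500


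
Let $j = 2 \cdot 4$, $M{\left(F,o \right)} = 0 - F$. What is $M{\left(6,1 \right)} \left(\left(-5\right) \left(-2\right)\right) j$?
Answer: $-480$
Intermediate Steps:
$M{\left(F,o \right)} = - F$
$j = 8$
$M{\left(6,1 \right)} \left(\left(-5\right) \left(-2\right)\right) j = \left(-1\right) 6 \left(\left(-5\right) \left(-2\right)\right) 8 = \left(-6\right) 10 \cdot 8 = \left(-60\right) 8 = -480$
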